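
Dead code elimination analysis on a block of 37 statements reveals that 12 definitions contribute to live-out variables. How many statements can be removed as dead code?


Dead code = total statements - live definitions
= 37 - 12 = 25

25


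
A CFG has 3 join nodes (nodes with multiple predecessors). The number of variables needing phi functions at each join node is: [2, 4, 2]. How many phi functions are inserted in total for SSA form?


Total phi functions = sum of phi functions at each join node
= 2 + 4 + 2 = 8

8


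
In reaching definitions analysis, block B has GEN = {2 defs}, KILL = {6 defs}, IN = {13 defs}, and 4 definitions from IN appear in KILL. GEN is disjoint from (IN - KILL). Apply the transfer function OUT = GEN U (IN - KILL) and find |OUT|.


IN - KILL: 13 - 4 = 9 surviving definitions
OUT = GEN + surviving = 2 + 9 = 11

11


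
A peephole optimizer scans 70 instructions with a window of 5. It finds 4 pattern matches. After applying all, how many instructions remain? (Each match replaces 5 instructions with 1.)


Each match removes 4 instructions.
Total removed = 4 * 4 = 16
Remaining = 70 - 16 = 54

54


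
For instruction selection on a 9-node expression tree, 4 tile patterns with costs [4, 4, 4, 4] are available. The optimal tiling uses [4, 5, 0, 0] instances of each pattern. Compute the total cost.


Total cost = sum(count_i * cost_i)
= 4*4 + 5*4 + 0*4 + 0*4
= 36

36


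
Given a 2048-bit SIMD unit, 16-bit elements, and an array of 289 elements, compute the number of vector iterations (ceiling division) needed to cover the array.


Width = 2048 / 16 = 128 elements per vector op
Iterations = ceil(289 / 128) = 3

3


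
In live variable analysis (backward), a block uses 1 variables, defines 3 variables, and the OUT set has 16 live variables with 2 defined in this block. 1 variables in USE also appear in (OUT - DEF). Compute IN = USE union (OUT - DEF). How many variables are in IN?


OUT - DEF: 16 - 2 = 14
|IN| = |USE| + |OUT - DEF| - |USE ∩ (OUT - DEF)| = 1 + 14 - 1 = 14

14


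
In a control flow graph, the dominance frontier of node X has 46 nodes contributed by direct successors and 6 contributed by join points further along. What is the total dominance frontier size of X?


DF(X) = direct successor contributions + join point contributions
= 46 + 6 = 52

52


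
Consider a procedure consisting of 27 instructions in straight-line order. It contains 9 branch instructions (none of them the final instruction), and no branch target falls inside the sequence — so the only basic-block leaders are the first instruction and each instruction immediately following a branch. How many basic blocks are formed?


With no in-sequence branch targets, the leaders are the first instruction plus the instruction after each branch.
Number of basic blocks = branches + 1
= 9 + 1 = 10

10


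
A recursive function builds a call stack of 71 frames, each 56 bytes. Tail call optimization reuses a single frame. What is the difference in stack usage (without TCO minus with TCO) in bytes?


Without TCO: 71 * 56 = 3976 bytes
With TCO: reuse 1 frame = 56 bytes
Savings = 3976 - 56 = 3920

3920


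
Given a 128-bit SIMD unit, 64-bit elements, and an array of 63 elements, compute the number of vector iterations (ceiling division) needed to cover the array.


Width = 128 / 64 = 2 elements per vector op
Iterations = ceil(63 / 2) = 32

32


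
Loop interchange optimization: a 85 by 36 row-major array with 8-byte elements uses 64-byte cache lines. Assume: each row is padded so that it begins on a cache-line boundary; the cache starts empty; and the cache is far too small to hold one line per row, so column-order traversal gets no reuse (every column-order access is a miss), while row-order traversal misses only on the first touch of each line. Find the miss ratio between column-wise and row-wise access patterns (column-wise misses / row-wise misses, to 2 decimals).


Each row occupies 36 * 8 = 288 bytes and starts on a line boundary, so it spans ceil(288 / 64) = 5 cache lines.
Row-major traversal misses (one per line touched): 85 * ceil(36 * 8 / 64) = 425
Column-major traversal misses (no reuse, every access misses): 85 * 36 = 3060
Ratio = 3060 / 425 = 7.2

7.2


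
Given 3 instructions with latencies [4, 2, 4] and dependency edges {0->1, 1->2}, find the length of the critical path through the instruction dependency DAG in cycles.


Compute longest path through dependency graph: dist(Ik) = max over predecessors of dist + latency(Ik).
dist(I0) = latency 4 = 4
dist(I1) = dist(I0) + 2 = 4 + 2 = 6
dist(I2) = dist(I1) + 4 = 6 + 4 = 10
Critical path = max dist = 10

10


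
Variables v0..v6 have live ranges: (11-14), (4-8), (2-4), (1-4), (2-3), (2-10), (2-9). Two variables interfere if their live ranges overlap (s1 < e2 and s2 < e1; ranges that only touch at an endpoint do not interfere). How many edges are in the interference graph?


Check all pairs for overlapping intervals.
Two intervals (s1,e1) and (s2,e2) overlap if s1 < e2 and s2 < e1.
v0 (11-14) vs v1..v6: overlaps none -> 0
v1 (4-8) vs v2..v6: overlaps v5, v6 -> 2
v2 (2-4) vs v3..v6: overlaps v3, v4, v5, v6 -> 4
v3 (1-4) vs v4..v6: overlaps v4, v5, v6 -> 3
v4 (2-3) vs v5..v6: overlaps v5, v6 -> 2
v5 (2-10) vs v6: overlaps v6 -> 1
Total overlapping pairs = 0 + 2 + 4 + 3 + 2 + 1 = 12

12


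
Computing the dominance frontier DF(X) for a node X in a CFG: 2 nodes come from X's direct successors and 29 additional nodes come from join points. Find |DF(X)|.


DF(X) = direct successor contributions + join point contributions
= 2 + 29 = 31

31


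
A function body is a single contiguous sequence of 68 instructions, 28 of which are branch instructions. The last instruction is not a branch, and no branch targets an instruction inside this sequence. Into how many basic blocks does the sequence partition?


With no in-sequence branch targets, the leaders are the first instruction plus the instruction after each branch.
Number of basic blocks = branches + 1
= 28 + 1 = 29

29


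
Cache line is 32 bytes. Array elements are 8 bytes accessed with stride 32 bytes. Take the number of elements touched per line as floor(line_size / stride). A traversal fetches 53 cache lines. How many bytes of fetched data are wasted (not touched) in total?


Elements per line = floor(32 / 32) = 1
Bytes used per line = 1 * 8 = 8
Wasted per line = 32 - 8 = 24
Total wasted = 24 * 53 = 1272

1272


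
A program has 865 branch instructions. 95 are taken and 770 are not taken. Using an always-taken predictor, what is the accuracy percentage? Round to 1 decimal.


Predictor: always-taken
Correct predictions = 95
Accuracy = 95 / 865 * 100 = 11.0%

11.0


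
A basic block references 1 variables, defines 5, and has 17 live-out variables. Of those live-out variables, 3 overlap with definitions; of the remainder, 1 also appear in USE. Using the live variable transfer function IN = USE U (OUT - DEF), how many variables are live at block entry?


OUT - DEF: 17 - 3 = 14
|IN| = |USE| + |OUT - DEF| - |USE ∩ (OUT - DEF)| = 1 + 14 - 1 = 14

14


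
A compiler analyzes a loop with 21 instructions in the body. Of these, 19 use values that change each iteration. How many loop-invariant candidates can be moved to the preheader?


Invariant candidates = total - loop-dependent
= 21 - 19 = 2

2


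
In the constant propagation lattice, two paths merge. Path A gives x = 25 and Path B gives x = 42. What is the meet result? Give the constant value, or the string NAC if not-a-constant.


Meet operation: if both paths give the same constant, result is that constant; if they differ, result is NAC (not-a-constant).
Path A: 25, Path B: 42 -> differ
Result: not-a-constant -> NAC

NAC


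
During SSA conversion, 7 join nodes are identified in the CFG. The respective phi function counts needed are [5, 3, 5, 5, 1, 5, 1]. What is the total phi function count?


Total phi functions = sum of phi functions at each join node
= 5 + 3 + 5 + 5 + 1 + 5 + 1 = 25

25


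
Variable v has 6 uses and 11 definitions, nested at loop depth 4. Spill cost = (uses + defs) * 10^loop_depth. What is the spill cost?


uses + defs = 6 + 11 = 17
10^4 = 10000
Spill cost = 17 * 10000 = 170000

170000


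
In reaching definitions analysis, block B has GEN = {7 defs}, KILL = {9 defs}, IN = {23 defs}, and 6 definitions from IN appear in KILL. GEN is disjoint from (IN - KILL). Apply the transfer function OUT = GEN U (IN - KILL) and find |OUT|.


IN - KILL: 23 - 6 = 17 surviving definitions
OUT = GEN + surviving = 7 + 17 = 24

24


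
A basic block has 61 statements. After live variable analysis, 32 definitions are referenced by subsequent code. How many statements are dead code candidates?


Dead code = total statements - live definitions
= 61 - 32 = 29

29


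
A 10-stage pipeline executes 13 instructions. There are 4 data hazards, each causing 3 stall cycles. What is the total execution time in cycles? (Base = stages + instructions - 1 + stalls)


Base cycles = 10 + 13 - 1 = 22
Total stalls = 4 * 3 = 12
Total = 22 + 12 = 34

34


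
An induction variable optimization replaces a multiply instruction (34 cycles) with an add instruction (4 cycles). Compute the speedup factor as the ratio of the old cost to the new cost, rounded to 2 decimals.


Ratio = mult_cost / add_cost = 34 / 4 = 8.5

8.5


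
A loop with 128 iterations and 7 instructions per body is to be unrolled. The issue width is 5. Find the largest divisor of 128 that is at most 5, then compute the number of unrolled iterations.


Largest divisor of 128 <= 5 is 4
New iterations = 128 / 4 = 32

32


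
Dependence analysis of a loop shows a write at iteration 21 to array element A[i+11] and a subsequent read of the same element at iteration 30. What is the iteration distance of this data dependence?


Distance = read iteration - write iteration
= 30 - 21 = 9

9


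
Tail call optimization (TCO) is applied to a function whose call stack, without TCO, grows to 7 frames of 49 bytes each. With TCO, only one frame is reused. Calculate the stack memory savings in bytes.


Without TCO: 7 * 49 = 343 bytes
With TCO: reuse 1 frame = 49 bytes
Savings = 343 - 49 = 294

294


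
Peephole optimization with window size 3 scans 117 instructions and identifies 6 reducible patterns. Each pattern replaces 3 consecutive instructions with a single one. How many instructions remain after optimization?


Each match removes 2 instructions.
Total removed = 6 * 2 = 12
Remaining = 117 - 12 = 105

105


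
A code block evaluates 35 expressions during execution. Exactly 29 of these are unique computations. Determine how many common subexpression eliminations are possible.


CSE count = total expressions - unique expressions
= 35 - 29 = 6

6


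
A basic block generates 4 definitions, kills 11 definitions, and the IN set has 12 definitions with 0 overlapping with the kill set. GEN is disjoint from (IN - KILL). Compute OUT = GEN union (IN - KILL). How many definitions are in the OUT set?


IN - KILL: 12 - 0 = 12 surviving definitions
OUT = GEN + surviving = 4 + 12 = 16

16


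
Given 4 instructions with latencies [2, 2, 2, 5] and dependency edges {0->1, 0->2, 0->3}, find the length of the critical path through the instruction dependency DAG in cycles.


Compute longest path through dependency graph: dist(Ik) = max over predecessors of dist + latency(Ik).
dist(I0) = latency 2 = 2
dist(I1) = dist(I0) + 2 = 2 + 2 = 4
dist(I2) = dist(I0) + 2 = 2 + 2 = 4
dist(I3) = dist(I0) + 5 = 2 + 5 = 7
Critical path = max dist = 7

7


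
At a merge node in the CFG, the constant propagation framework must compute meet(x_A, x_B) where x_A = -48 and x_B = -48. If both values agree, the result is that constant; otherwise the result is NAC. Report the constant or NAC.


Meet operation: if both paths give the same constant, result is that constant; if they differ, result is NAC (not-a-constant).
Path A: -48, Path B: -48 -> equal
Result: constant -> -48

-48


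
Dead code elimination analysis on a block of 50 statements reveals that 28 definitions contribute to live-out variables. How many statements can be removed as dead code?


Dead code = total statements - live definitions
= 50 - 28 = 22

22


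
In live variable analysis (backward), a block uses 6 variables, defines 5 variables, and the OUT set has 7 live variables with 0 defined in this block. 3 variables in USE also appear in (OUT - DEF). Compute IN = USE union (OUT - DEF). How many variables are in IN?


OUT - DEF: 7 - 0 = 7
|IN| = |USE| + |OUT - DEF| - |USE ∩ (OUT - DEF)| = 6 + 7 - 3 = 10

10


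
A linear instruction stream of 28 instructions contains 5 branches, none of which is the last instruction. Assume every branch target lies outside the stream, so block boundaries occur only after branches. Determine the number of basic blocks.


With no in-sequence branch targets, the leaders are the first instruction plus the instruction after each branch.
Number of basic blocks = branches + 1
= 5 + 1 = 6

6


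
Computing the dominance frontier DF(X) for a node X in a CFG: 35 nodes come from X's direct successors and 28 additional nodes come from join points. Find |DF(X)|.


DF(X) = direct successor contributions + join point contributions
= 35 + 28 = 63

63


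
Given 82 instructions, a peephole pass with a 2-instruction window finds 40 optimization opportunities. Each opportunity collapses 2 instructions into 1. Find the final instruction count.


Each match removes 1 instructions.
Total removed = 40 * 1 = 40
Remaining = 82 - 40 = 42

42


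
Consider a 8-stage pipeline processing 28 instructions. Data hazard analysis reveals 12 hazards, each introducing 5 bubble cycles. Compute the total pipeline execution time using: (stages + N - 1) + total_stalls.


Base cycles = 8 + 28 - 1 = 35
Total stalls = 12 * 5 = 60
Total = 35 + 60 = 95

95


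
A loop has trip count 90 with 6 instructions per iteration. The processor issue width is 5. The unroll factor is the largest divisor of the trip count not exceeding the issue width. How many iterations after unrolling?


Largest divisor of 90 <= 5 is 5
New iterations = 90 / 5 = 18

18


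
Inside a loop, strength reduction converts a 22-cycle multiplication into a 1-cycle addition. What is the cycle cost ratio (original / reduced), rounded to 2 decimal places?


Ratio = mult_cost / add_cost = 22 / 1 = 22.0

22.0


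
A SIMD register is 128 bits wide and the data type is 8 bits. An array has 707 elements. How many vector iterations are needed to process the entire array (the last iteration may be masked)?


Width = 128 / 8 = 16 elements per vector op
Iterations = ceil(707 / 16) = 45

45


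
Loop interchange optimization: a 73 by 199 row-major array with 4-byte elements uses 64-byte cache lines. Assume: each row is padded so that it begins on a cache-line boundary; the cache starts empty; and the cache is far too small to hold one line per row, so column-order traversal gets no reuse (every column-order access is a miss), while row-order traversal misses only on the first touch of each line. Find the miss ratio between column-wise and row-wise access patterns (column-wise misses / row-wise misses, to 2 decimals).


Each row occupies 199 * 4 = 796 bytes and starts on a line boundary, so it spans ceil(796 / 64) = 13 cache lines.
Row-major traversal misses (one per line touched): 73 * ceil(199 * 4 / 64) = 949
Column-major traversal misses (no reuse, every access misses): 73 * 199 = 14527
Ratio = 14527 / 949 = 15.31

15.31


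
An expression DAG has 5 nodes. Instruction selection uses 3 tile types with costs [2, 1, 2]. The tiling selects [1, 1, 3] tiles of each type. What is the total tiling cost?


Total cost = sum(count_i * cost_i)
= 1*2 + 1*1 + 3*2
= 9

9


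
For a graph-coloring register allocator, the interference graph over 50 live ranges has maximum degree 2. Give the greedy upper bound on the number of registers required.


Greedy coloring never needs more than (max_degree + 1) colors: when coloring a vertex, at most max_degree neighbors are already colored.
Upper bound = 2 + 1 = 3

3


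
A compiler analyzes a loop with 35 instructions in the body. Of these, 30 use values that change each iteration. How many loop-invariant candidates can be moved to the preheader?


Invariant candidates = total - loop-dependent
= 35 - 30 = 5

5


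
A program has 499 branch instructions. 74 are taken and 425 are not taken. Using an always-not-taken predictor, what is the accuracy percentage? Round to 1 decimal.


Predictor: always-not-taken
Correct predictions = 425
Accuracy = 425 / 499 * 100 = 85.2%

85.2


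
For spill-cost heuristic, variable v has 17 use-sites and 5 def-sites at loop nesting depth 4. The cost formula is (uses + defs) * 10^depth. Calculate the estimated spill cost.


uses + defs = 17 + 5 = 22
10^4 = 10000
Spill cost = 22 * 10000 = 220000

220000


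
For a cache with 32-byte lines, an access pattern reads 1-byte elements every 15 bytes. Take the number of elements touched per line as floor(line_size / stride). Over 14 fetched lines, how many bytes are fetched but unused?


Elements per line = floor(32 / 15) = 2
Bytes used per line = 2 * 1 = 2
Wasted per line = 32 - 2 = 30
Total wasted = 30 * 14 = 420

420


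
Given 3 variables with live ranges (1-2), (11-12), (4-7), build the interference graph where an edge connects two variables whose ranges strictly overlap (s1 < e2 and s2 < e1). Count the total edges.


Check all pairs for overlapping intervals.
Two intervals (s1,e1) and (s2,e2) overlap if s1 < e2 and s2 < e1.
v0 (1-2) vs v1..v2: overlaps none -> 0
v1 (11-12) vs v2: overlaps none -> 0
Total overlapping pairs = 0 + 0 = 0

0


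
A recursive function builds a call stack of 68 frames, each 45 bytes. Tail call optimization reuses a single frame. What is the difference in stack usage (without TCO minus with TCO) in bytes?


Without TCO: 68 * 45 = 3060 bytes
With TCO: reuse 1 frame = 45 bytes
Savings = 3060 - 45 = 3015

3015


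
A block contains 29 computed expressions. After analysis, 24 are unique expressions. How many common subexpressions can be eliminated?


CSE count = total expressions - unique expressions
= 29 - 24 = 5

5


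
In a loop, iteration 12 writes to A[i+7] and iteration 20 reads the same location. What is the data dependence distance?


Distance = read iteration - write iteration
= 20 - 12 = 8

8


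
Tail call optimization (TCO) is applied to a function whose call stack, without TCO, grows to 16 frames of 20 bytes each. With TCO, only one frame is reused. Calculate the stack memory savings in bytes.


Without TCO: 16 * 20 = 320 bytes
With TCO: reuse 1 frame = 20 bytes
Savings = 320 - 20 = 300

300


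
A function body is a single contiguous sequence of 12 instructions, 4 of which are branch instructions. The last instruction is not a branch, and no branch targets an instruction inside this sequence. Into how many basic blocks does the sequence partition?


With no in-sequence branch targets, the leaders are the first instruction plus the instruction after each branch.
Number of basic blocks = branches + 1
= 4 + 1 = 5

5


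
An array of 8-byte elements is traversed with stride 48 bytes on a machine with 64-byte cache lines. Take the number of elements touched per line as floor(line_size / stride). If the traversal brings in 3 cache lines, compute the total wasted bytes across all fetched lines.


Elements per line = floor(64 / 48) = 1
Bytes used per line = 1 * 8 = 8
Wasted per line = 64 - 8 = 56
Total wasted = 56 * 3 = 168

168


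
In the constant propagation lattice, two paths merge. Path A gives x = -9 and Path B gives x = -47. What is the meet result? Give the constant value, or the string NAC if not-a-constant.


Meet operation: if both paths give the same constant, result is that constant; if they differ, result is NAC (not-a-constant).
Path A: -9, Path B: -47 -> differ
Result: not-a-constant -> NAC

NAC


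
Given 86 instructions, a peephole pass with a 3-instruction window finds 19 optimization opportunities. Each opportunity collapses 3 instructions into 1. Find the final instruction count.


Each match removes 2 instructions.
Total removed = 19 * 2 = 38
Remaining = 86 - 38 = 48

48


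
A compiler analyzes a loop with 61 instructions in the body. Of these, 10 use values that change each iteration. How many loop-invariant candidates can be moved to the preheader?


Invariant candidates = total - loop-dependent
= 61 - 10 = 51

51


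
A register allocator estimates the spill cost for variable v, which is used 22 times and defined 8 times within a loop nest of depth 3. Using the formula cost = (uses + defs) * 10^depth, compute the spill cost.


uses + defs = 22 + 8 = 30
10^3 = 1000
Spill cost = 30 * 1000 = 30000

30000


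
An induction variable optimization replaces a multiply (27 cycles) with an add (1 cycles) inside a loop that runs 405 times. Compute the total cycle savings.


Per-iteration saving = 27 - 1 = 26
Total saved = 405 * 26 = 10530

10530


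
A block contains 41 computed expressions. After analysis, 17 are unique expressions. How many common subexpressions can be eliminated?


CSE count = total expressions - unique expressions
= 41 - 17 = 24

24


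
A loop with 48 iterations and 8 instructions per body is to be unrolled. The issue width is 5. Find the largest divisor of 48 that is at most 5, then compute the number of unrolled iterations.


Largest divisor of 48 <= 5 is 4
New iterations = 48 / 4 = 12

12


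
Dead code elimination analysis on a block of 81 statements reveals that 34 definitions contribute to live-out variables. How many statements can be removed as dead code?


Dead code = total statements - live definitions
= 81 - 34 = 47

47


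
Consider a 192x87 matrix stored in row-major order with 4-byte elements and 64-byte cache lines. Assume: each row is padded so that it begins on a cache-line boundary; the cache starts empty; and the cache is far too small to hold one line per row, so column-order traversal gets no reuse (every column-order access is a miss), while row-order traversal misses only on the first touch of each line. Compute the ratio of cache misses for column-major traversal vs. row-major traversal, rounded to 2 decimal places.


Each row occupies 87 * 4 = 348 bytes and starts on a line boundary, so it spans ceil(348 / 64) = 6 cache lines.
Row-major traversal misses (one per line touched): 192 * ceil(87 * 4 / 64) = 1152
Column-major traversal misses (no reuse, every access misses): 192 * 87 = 16704
Ratio = 16704 / 1152 = 14.5

14.5


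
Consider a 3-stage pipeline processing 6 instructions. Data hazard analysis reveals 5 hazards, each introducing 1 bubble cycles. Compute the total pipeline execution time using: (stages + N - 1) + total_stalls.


Base cycles = 3 + 6 - 1 = 8
Total stalls = 5 * 1 = 5
Total = 8 + 5 = 13

13


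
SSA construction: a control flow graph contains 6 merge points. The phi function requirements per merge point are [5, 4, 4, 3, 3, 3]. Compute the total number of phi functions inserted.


Total phi functions = sum of phi functions at each join node
= 5 + 4 + 4 + 3 + 3 + 3 = 22

22


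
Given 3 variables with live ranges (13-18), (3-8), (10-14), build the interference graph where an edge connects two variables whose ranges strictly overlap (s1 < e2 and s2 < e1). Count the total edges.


Check all pairs for overlapping intervals.
Two intervals (s1,e1) and (s2,e2) overlap if s1 < e2 and s2 < e1.
v0 (13-18) vs v1..v2: overlaps v2 -> 1
v1 (3-8) vs v2: overlaps none -> 0
Total overlapping pairs = 1 + 0 = 1

1


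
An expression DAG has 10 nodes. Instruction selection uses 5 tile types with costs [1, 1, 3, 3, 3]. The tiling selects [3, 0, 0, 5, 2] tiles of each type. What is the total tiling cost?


Total cost = sum(count_i * cost_i)
= 3*1 + 0*1 + 0*3 + 5*3 + 2*3
= 24

24


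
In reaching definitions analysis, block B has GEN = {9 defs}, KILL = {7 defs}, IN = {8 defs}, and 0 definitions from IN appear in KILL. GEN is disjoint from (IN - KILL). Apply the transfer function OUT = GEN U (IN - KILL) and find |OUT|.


IN - KILL: 8 - 0 = 8 surviving definitions
OUT = GEN + surviving = 9 + 8 = 17

17


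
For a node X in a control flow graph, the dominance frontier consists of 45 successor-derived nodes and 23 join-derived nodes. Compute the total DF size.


DF(X) = direct successor contributions + join point contributions
= 45 + 23 = 68

68


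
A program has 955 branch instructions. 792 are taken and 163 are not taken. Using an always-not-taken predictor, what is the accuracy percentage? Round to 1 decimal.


Predictor: always-not-taken
Correct predictions = 163
Accuracy = 163 / 955 * 100 = 17.1%

17.1


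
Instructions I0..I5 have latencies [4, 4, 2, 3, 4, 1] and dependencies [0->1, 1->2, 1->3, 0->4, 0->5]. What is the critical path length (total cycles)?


Compute longest path through dependency graph: dist(Ik) = max over predecessors of dist + latency(Ik).
dist(I0) = latency 4 = 4
dist(I1) = dist(I0) + 4 = 4 + 4 = 8
dist(I2) = dist(I1) + 2 = 8 + 2 = 10
dist(I3) = dist(I1) + 3 = 8 + 3 = 11
dist(I4) = dist(I0) + 4 = 4 + 4 = 8
dist(I5) = dist(I0) + 1 = 4 + 1 = 5
Critical path = max dist = 11

11


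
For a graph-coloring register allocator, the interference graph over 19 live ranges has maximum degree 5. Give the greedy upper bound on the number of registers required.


Greedy coloring never needs more than (max_degree + 1) colors: when coloring a vertex, at most max_degree neighbors are already colored.
Upper bound = 5 + 1 = 6

6


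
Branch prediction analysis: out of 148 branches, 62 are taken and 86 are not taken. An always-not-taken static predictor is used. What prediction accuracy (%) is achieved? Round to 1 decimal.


Predictor: always-not-taken
Correct predictions = 86
Accuracy = 86 / 148 * 100 = 58.1%

58.1


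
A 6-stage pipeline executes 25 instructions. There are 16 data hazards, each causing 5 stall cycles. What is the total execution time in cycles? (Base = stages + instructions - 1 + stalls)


Base cycles = 6 + 25 - 1 = 30
Total stalls = 16 * 5 = 80
Total = 30 + 80 = 110

110


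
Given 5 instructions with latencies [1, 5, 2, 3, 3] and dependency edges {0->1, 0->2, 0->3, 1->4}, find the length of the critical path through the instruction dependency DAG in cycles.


Compute longest path through dependency graph: dist(Ik) = max over predecessors of dist + latency(Ik).
dist(I0) = latency 1 = 1
dist(I1) = dist(I0) + 5 = 1 + 5 = 6
dist(I2) = dist(I0) + 2 = 1 + 2 = 3
dist(I3) = dist(I0) + 3 = 1 + 3 = 4
dist(I4) = dist(I1) + 3 = 6 + 3 = 9
Critical path = max dist = 9

9


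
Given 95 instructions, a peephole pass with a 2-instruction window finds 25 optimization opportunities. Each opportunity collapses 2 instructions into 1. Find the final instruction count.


Each match removes 1 instructions.
Total removed = 25 * 1 = 25
Remaining = 95 - 25 = 70

70


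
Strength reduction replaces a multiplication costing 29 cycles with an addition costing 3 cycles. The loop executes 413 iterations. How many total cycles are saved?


Per-iteration saving = 29 - 3 = 26
Total saved = 413 * 26 = 10738

10738


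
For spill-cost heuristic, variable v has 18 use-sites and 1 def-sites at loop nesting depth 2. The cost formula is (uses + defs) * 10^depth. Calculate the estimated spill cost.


uses + defs = 18 + 1 = 19
10^2 = 100
Spill cost = 19 * 100 = 1900

1900


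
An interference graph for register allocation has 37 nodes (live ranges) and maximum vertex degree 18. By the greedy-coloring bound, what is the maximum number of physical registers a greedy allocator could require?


Greedy coloring never needs more than (max_degree + 1) colors: when coloring a vertex, at most max_degree neighbors are already colored.
Upper bound = 18 + 1 = 19

19


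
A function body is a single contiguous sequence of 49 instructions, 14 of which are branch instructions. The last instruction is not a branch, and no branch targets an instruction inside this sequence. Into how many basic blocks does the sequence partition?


With no in-sequence branch targets, the leaders are the first instruction plus the instruction after each branch.
Number of basic blocks = branches + 1
= 14 + 1 = 15

15


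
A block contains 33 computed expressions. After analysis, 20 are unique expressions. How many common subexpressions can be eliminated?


CSE count = total expressions - unique expressions
= 33 - 20 = 13

13


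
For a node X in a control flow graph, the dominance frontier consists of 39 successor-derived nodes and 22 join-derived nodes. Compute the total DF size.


DF(X) = direct successor contributions + join point contributions
= 39 + 22 = 61

61


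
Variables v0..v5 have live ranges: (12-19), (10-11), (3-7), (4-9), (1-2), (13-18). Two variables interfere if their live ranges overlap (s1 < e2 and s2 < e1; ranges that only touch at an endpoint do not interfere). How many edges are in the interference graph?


Check all pairs for overlapping intervals.
Two intervals (s1,e1) and (s2,e2) overlap if s1 < e2 and s2 < e1.
v0 (12-19) vs v1..v5: overlaps v5 -> 1
v1 (10-11) vs v2..v5: overlaps none -> 0
v2 (3-7) vs v3..v5: overlaps v3 -> 1
v3 (4-9) vs v4..v5: overlaps none -> 0
v4 (1-2) vs v5: overlaps none -> 0
Total overlapping pairs = 1 + 0 + 1 + 0 + 0 = 2

2


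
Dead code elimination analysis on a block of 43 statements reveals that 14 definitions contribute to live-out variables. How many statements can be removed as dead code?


Dead code = total statements - live definitions
= 43 - 14 = 29

29


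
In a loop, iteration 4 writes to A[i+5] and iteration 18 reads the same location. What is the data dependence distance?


Distance = read iteration - write iteration
= 18 - 4 = 14

14


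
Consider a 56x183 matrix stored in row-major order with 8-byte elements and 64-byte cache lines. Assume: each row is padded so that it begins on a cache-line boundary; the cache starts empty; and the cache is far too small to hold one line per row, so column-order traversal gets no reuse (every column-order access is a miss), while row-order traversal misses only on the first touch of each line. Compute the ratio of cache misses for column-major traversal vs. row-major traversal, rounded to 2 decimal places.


Each row occupies 183 * 8 = 1464 bytes and starts on a line boundary, so it spans ceil(1464 / 64) = 23 cache lines.
Row-major traversal misses (one per line touched): 56 * ceil(183 * 8 / 64) = 1288
Column-major traversal misses (no reuse, every access misses): 56 * 183 = 10248
Ratio = 10248 / 1288 = 7.96

7.96


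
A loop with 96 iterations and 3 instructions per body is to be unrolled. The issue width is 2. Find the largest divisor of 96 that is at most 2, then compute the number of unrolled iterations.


Largest divisor of 96 <= 2 is 2
New iterations = 96 / 2 = 48

48


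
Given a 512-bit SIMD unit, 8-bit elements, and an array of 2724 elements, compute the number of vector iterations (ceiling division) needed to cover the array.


Width = 512 / 8 = 64 elements per vector op
Iterations = ceil(2724 / 64) = 43

43


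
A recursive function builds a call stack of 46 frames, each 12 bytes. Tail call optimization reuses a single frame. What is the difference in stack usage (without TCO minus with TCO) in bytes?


Without TCO: 46 * 12 = 552 bytes
With TCO: reuse 1 frame = 12 bytes
Savings = 552 - 12 = 540

540


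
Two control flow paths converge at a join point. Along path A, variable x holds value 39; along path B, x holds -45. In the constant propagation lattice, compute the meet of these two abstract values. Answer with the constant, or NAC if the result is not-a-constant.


Meet operation: if both paths give the same constant, result is that constant; if they differ, result is NAC (not-a-constant).
Path A: 39, Path B: -45 -> differ
Result: not-a-constant -> NAC

NAC


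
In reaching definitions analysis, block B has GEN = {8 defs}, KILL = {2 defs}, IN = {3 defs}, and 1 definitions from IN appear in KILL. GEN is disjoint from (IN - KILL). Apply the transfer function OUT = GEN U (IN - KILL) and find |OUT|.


IN - KILL: 3 - 1 = 2 surviving definitions
OUT = GEN + surviving = 8 + 2 = 10

10


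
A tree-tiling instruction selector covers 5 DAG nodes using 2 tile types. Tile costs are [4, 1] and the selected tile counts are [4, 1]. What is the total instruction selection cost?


Total cost = sum(count_i * cost_i)
= 4*4 + 1*1
= 17

17


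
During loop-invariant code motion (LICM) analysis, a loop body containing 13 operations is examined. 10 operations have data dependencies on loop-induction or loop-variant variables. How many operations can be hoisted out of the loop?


Invariant candidates = total - loop-dependent
= 13 - 10 = 3

3


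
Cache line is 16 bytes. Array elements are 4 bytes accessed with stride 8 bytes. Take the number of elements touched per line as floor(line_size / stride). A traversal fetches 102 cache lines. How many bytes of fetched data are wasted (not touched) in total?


Elements per line = floor(16 / 8) = 2
Bytes used per line = 2 * 4 = 8
Wasted per line = 16 - 8 = 8
Total wasted = 8 * 102 = 816

816


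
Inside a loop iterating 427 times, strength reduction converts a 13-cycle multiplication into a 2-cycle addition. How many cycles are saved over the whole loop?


Per-iteration saving = 13 - 2 = 11
Total saved = 427 * 11 = 4697

4697


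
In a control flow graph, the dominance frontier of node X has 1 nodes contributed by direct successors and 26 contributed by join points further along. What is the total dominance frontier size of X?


DF(X) = direct successor contributions + join point contributions
= 1 + 26 = 27

27


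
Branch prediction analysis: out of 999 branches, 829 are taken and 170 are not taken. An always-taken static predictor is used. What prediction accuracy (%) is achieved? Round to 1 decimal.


Predictor: always-taken
Correct predictions = 829
Accuracy = 829 / 999 * 100 = 83.0%

83.0


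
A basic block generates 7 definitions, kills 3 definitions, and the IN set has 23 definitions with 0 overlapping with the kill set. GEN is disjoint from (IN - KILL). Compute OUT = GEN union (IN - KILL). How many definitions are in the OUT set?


IN - KILL: 23 - 0 = 23 surviving definitions
OUT = GEN + surviving = 7 + 23 = 30

30


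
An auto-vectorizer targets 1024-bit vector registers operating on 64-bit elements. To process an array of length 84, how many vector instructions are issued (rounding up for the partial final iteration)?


Width = 1024 / 64 = 16 elements per vector op
Iterations = ceil(84 / 16) = 6

6


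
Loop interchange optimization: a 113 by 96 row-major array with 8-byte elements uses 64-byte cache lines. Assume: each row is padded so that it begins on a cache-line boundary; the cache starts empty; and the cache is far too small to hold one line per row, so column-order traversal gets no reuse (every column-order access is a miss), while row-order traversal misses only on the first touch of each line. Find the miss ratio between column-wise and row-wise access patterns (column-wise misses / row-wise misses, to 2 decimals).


Each row occupies 96 * 8 = 768 bytes and starts on a line boundary, so it spans ceil(768 / 64) = 12 cache lines.
Row-major traversal misses (one per line touched): 113 * ceil(96 * 8 / 64) = 1356
Column-major traversal misses (no reuse, every access misses): 113 * 96 = 10848
Ratio = 10848 / 1356 = 8.0

8.0


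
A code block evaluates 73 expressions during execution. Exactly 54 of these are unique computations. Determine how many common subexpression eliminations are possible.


CSE count = total expressions - unique expressions
= 73 - 54 = 19

19


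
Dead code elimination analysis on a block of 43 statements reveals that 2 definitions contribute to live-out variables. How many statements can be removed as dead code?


Dead code = total statements - live definitions
= 43 - 2 = 41

41


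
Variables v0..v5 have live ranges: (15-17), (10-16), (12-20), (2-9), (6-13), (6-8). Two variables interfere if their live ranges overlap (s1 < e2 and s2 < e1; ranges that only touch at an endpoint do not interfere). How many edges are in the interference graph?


Check all pairs for overlapping intervals.
Two intervals (s1,e1) and (s2,e2) overlap if s1 < e2 and s2 < e1.
v0 (15-17) vs v1..v5: overlaps v1, v2 -> 2
v1 (10-16) vs v2..v5: overlaps v2, v4 -> 2
v2 (12-20) vs v3..v5: overlaps v4 -> 1
v3 (2-9) vs v4..v5: overlaps v4, v5 -> 2
v4 (6-13) vs v5: overlaps v5 -> 1
Total overlapping pairs = 2 + 2 + 1 + 2 + 1 = 8

8


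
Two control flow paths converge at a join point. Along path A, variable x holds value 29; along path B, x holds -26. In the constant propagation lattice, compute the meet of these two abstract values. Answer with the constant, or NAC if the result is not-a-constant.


Meet operation: if both paths give the same constant, result is that constant; if they differ, result is NAC (not-a-constant).
Path A: 29, Path B: -26 -> differ
Result: not-a-constant -> NAC

NAC


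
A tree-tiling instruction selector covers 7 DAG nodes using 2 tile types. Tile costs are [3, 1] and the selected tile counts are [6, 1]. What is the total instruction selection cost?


Total cost = sum(count_i * cost_i)
= 6*3 + 1*1
= 19

19


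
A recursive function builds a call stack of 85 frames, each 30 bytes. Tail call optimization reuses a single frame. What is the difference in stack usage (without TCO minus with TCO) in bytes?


Without TCO: 85 * 30 = 2550 bytes
With TCO: reuse 1 frame = 30 bytes
Savings = 2550 - 30 = 2520

2520


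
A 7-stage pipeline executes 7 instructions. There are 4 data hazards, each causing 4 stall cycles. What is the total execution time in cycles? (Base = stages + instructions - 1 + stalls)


Base cycles = 7 + 7 - 1 = 13
Total stalls = 4 * 4 = 16
Total = 13 + 16 = 29

29


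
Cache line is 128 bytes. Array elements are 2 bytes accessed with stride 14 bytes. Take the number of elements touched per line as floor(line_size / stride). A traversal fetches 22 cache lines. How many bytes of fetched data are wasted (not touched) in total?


Elements per line = floor(128 / 14) = 9
Bytes used per line = 9 * 2 = 18
Wasted per line = 128 - 18 = 110
Total wasted = 110 * 22 = 2420

2420


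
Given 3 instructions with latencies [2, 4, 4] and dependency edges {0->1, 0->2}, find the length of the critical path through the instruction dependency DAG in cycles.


Compute longest path through dependency graph: dist(Ik) = max over predecessors of dist + latency(Ik).
dist(I0) = latency 2 = 2
dist(I1) = dist(I0) + 4 = 2 + 4 = 6
dist(I2) = dist(I0) + 4 = 2 + 4 = 6
Critical path = max dist = 6

6


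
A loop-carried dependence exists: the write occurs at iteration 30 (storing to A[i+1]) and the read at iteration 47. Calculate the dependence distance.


Distance = read iteration - write iteration
= 47 - 30 = 17

17


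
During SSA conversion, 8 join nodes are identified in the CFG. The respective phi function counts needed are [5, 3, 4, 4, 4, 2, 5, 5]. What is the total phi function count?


Total phi functions = sum of phi functions at each join node
= 5 + 3 + 4 + 4 + 4 + 2 + 5 + 5 = 32

32


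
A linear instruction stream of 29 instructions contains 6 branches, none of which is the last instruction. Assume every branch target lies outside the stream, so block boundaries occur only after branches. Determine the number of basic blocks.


With no in-sequence branch targets, the leaders are the first instruction plus the instruction after each branch.
Number of basic blocks = branches + 1
= 6 + 1 = 7

7
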